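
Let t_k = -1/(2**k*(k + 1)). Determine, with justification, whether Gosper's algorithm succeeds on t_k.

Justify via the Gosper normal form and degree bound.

No. Not Gosper-summable.

Ratio r(k) = (k + 1)/(2*(k + 2)).
Gosper form: A/B · C(k+1)/C(k) with A=k/2 + 1/2, B=k + 2, C=1.
Need (k/2 + 1/2)·f(k+1) − (k + 1)·f(k) = 1.
d = -1 from the (1,1,0) case.
Negative degree bound (-1): no f exists, t_k not Gosper-summable.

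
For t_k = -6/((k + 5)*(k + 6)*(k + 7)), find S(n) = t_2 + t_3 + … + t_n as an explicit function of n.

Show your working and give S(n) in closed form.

S(n) = 3*(-n**2 - 13*n + 14)/(56*(n**2 + 13*n + 42))

Compute t_(k+1)/t_k: get (k + 5)/(k + 8).
Factor: A=k + 5; B=k + 8; C=1.
Solve (k + 5)·f(k+1) − (k + 7)·f(k) = 1.
From deg A=1, deg B=1, deg C=0: d=2.
Solving with deg f ≤ 2: f(k) = k*(k + 11)/60.
Then R = B(k−1)f/C = k*(k + 7)*(k + 11)/60, so s_k = R(k)·t_k = k*(-k - 11)/(10*(k + 5)*(k + 6)).
Verify: -6/(k**3 + 18*k**2 + 107*k + 210) matches t_k.
Σ_(k=2)^n t_k = s_(n+1) − s_(2) = ((-n**2 - 13*n - 12)/(10*(n**2 + 13*n + 42))) − (-13/280), i.e. 3*(-n**2 - 13*n + 14)/(56*(n**2 + 13*n + 42)).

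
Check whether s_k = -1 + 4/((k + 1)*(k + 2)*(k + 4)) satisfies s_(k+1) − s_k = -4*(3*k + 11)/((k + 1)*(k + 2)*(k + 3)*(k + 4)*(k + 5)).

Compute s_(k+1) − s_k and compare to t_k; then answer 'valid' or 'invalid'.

valid (s_(k+1) − s_k reduces to t_k)

s_(k+1) = -1 + 4/((k + 2)*(k + 3)*(k + 5))
s_(k+1) − s_k = 4*(-3*k - 11)/(k**5 + 15*k**4 + 85*k**3 + 225*k**2 + 274*k + 120)
(s_(k+1) − s_k) − t_k = 0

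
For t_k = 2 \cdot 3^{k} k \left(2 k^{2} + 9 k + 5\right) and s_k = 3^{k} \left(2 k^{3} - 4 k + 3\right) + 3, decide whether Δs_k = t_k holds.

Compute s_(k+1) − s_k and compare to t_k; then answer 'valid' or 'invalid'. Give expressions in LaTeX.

Valid: the claim telescopes to t_k.

s_(k+1) = 3*3**k*(-4*k + 2*(k + 1)**3 - 1) + 3
s_(k+1) − s_k = 2*3**k*k*(2*k**2 + 9*k + 5)
(s_(k+1) − s_k) − t_k = 0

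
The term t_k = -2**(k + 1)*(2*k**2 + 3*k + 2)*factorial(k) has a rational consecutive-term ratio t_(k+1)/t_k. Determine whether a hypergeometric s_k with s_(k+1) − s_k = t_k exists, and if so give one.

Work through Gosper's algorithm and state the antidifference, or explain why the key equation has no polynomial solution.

t_(k+1)/t_k = 2*(2*k**3 + 9*k**2 + 14*k + 7)/(2*k**2 + 3*k + 2).
Normal form (A,B,C) = (2*k + 2, 1, k**2 + 3*k/2 + 1).
Set up (2*k + 2)·f(k+1) − (1)·f(k) − (k**2 + 3*k/2 + 1) = 0.
From deg A=1, deg B=0, deg C=2: d=1.
Match coefficients ⇒ f(k) = k/2.
Certificate R = B(k−1)f/C = k/(2*k**2 + 3*k + 2) gives s_k = -2**(k + 1)*k*factorial(k).
s_(k+1) − s_k = -2**(k + 1)*(2*k**2 + 3*k + 2)*factorial(k) = t_k.

s_k = -2**(k + 1)*k*factorial(k)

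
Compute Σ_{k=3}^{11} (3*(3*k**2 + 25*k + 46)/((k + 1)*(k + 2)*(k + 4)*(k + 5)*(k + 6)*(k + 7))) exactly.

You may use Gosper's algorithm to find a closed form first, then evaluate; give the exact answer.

Σ = 97/8736

Compute t_(k+1)/t_k: get (k + 1)*(k + 4)*(25*k + 3*(k + 1)**2 + 71)/((k + 3)*(k + 8)*(3*k**2 + 25*k + 46)).
Factor: A=k + 1; B=k + 8; C=k**3 + 34*k**2/3 + 121*k/3 + 46.
f must satisfy (k + 1)·f(k+1) − (k + 7)·f(k) = k**3 + 34*k**2/3 + 121*k/3 + 46.
Degrees (1,1,3) ⇒ d ≤ 6.
Match coefficients ⇒ f(k) = k*(k + 2)*(k + 3)*(k + 5)*(k**2 + 11*k + 34)/72.
Get s_k = R·t_k = k*(k**2 + 11*k + 34)/(8*(k**3 + 11*k**2 + 34*k + 24)) with R(k) = B(k−1)f(k)/C(k) = k*(k + 2)*(k + 5)*(k + 7)*(k**2 + 11*k + 34)/(24*(3*k**2 + 25*k + 46)).
Check: Δs_k = 3*(3*k**2 + 25*k + 46)/(k**6 + 25*k**5 + 247*k**4 + 1219*k**3 + 3112*k**2 + 3796*k + 1680). ✓
Sum = s_(12) − s_(3); s_(12) = 155/1248, s_(3) = 19/168 ⇒ 97/8736.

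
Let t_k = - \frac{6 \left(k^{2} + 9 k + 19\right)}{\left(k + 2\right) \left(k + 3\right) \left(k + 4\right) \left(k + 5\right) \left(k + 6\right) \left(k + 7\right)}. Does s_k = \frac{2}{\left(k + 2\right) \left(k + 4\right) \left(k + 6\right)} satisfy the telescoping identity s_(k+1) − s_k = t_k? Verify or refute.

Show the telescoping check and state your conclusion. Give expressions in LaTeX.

s_(k+1) = 2/((k + 3)*(k + 5)*(k + 7))
s_(k+1) − s_k = 2/((k + 3)*(k + 5)*(k + 7)) - 2/((k + 2)*(k + 4)*(k + 6))
(s_(k+1) − s_k) − t_k = 0

Valid: the claim telescopes to t_k.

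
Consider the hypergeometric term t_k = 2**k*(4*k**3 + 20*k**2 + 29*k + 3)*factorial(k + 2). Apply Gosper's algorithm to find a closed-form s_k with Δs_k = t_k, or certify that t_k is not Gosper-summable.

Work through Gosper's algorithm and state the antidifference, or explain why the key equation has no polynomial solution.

s_k = 2**k*(k - 1)*(2*k + 3)*factorial(k + 2)

Step 1: r(k) = 2*(4*k**4 + 44*k**3 + 177*k**2 + 299*k + 168)/(4*k**3 + 20*k**2 + 29*k + 3).
Normal form (A,B,C) = (2*k + 6, 1, k**3 + 5*k**2 + 29*k/4 + 3/4).
Set up (2*k + 6)·f(k+1) − (1)·f(k) − (k**3 + 5*k**2 + 29*k/4 + 3/4) = 0.
Bound: deg f ≤ 2.
A polynomial solution: f(k) = (k - 1)*(2*k + 3)/4.
R(k) = B(k−1)·f(k)/C(k) = (k - 1)*(2*k + 3)/(4*k**3 + 20*k**2 + 29*k + 3); s_k = R·t_k = 2**k*(k - 1)*(2*k + 3)*factorial(k + 2).
s_(k+1) − s_k = 2**k*(4*k**3 + 20*k**2 + 29*k + 3)*factorial(k + 2) = t_k.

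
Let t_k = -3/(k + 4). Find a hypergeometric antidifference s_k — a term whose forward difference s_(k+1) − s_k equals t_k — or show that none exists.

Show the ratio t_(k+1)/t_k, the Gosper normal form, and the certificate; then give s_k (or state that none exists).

not Gosper-summable; s_k does not exist

r(k) = (k + 4)/(k + 5) after simplifying.
So A=k + 4 and B=k + 5, with C=1.
f must satisfy (k + 4)·f(k+1) − (k + 4)·f(k) = 1.
From deg A=1, deg B=1, deg C=0: d=0.
Write f(k) = c0. Then LHS − RHS = -1, requiring -1 = 0: contradictory. No certificate.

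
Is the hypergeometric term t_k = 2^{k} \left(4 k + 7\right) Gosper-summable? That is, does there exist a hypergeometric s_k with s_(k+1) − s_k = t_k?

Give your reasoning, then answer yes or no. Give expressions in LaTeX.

Yes. s_k = 2^{k} \left(4 k - 1\right).

Step 1: r(k) = 2*(4*k + 11)/(4*k + 7).
Gosper form: A/B · C(k+1)/C(k) with A=2, B=1, C=k + 7/4.
Need (2)·f(k+1) − (1)·f(k) = k + 7/4.
From deg A=0, deg B=0, deg C=1: d=1.
Solving with deg f ≤ 1: f(k) = (4*k - 1)/4.
R(k) = B(k−1)·f(k)/C(k) = (4*k - 1)/(4*k + 7); s_k = R·t_k = 2**k*(4*k - 1).
Δs = 2**k*(4*k + 7), as required.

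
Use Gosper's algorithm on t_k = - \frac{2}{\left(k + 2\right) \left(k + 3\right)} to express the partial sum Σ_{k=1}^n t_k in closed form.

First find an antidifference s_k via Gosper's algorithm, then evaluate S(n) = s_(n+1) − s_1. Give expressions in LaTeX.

S(n) = - \frac{2 n}{3 n + 9}

Ratio r(k) = (k + 2)/(k + 4).
Factor: A=k + 2; B=k + 4; C=1.
Key eq: (k + 2)·f(k+1) = (k + 3)·f(k) + (1).
From deg A=1, deg B=1, deg C=0: d=1.
A polynomial solution: f(k) = k/2.
R(k) = B(k−1)·f(k)/C(k) = k*(k + 3)/2; s_k = R·t_k = -k/(k + 2).
Δs = -2/(k**2 + 5*k + 6), as required.
Evaluate: s_(n+1) = (-n - 1)/(n + 3); subtract s_(1) = -1/3 ⇒ S(n) = -2*n/(3*n + 9).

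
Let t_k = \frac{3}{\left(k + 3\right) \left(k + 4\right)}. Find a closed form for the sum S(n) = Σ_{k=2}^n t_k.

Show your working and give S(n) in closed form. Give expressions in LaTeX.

S(n) = \frac{3 \left(n - 1\right)}{5 \left(n + 4\right)}

Compute t_(k+1)/t_k: get (k + 3)/(k + 5).
Normal form (A,B,C) = (k + 3, k + 5, 1).
Set up (k + 3)·f(k+1) − (k + 4)·f(k) − (1) = 0.
d = 1 from the (1,1,0) case.
Solving with deg f ≤ 1: f(k) = k/3.
R(k) = B(k−1)·f(k)/C(k) = k*(k + 4)/3; s_k = R·t_k = k/(k + 3).
Verify: 3/(k**2 + 7*k + 12) matches t_k.
s_(n+1) = (n + 1)/(n + 4) and s_(2) = 2/5, so S(n) = 3*(n - 1)/(5*(n + 4)).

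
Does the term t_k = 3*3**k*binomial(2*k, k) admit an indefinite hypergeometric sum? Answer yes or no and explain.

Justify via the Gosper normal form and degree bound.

t_(k+1)/t_k = 6*(2*k + 1)/(k + 1).
So A=12*k + 6 and B=k + 1, with C=1.
Set up (12*k + 6)·f(k+1) − (k)·f(k) − (1) = 0.
deg f ≤ -1 (via 1,1,0).
deg f ≤ -1 is impossible — no certificate.

No. Not Gosper-summable.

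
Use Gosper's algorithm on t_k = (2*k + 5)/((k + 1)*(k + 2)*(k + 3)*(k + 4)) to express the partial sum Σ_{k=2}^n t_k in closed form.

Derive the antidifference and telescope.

Compute t_(k+1)/t_k: get (k + 1)*(2*k + 7)/((k + 5)*(2*k + 5)).
Normal form (A,B,C) = (k + 1, k + 5, k + 5/2).
Solve (k + 1)·f(k+1) − (k + 4)·f(k) = k + 5/2.
d = 3 from the (1,1,1) case.
Match coefficients ⇒ f(k) = k*(k + 2)*(k + 4)/6.
R(k) = B(k−1)·f(k)/C(k) = k*(k + 2)*(k + 4)**2/(3*(2*k + 5)); s_k = R·t_k = k*(k + 4)/(3*(k**2 + 4*k + 3)).
Verify: (2*k + 5)/(k**4 + 10*k**3 + 35*k**2 + 50*k + 24) matches t_k.
Σ_(k=2)^n t_k = s_(n+1) − s_(2) = ((n**2 + 6*n + 5)/(3*(n**2 + 6*n + 8))) − (4/15), i.e. (n**2 + 6*n - 7)/(15*(n**2 + 6*n + 8)).

S(n) = (n**2 + 6*n - 7)/(15*(n**2 + 6*n + 8))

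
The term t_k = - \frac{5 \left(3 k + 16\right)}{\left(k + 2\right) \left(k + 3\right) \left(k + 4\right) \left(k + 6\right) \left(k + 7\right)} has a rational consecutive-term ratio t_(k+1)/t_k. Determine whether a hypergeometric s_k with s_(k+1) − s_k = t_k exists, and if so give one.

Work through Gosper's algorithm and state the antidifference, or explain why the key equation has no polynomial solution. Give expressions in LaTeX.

The ratio is (k + 2)*(k + 6)*(3*k + 19)/((k + 5)*(k + 8)*(3*k + 16)).
Normal form (A,B,C) = (k + 2, k + 8, k**2 + 31*k/3 + 80/3).
Need (k + 2)·f(k+1) − (k + 7)·f(k) = k**2 + 31*k/3 + 80/3.
d = 5 from the (1,1,2) case.
A polynomial solution: f(k) = k*(k + 4)*(k + 5)*(k**2 + 11*k + 36)/108.
Then R = B(k−1)f/C = k*(k + 4)*(k + 7)*(k**2 + 11*k + 36)/(36*(3*k + 16)), so s_k = R(k)·t_k = 5*k*(-k**2 - 11*k - 36)/(36*(k**3 + 11*k**2 + 36*k + 36)).
Verify: 5*(-3*k - 16)/(k**5 + 22*k**4 + 185*k**3 + 740*k**2 + 1404*k + 1008) matches t_k.

s_k = \frac{5 k \left(- k^{2} - 11 k - 36\right)}{36 \left(k^{3} + 11 k^{2} + 36 k + 36\right)}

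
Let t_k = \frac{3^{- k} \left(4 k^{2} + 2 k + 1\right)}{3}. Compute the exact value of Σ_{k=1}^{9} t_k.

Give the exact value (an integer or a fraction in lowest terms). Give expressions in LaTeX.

Σ = 157231/59049

r(k) = (4*k**2 + 10*k + 7)/(3*(4*k**2 + 2*k + 1)) after simplifying.
Factor: A=1/3; B=1; C=k**2 + k/2 + 1/4.
Set up (1/3)·f(k+1) − (1)·f(k) − (k**2 + k/2 + 1/4) = 0.
Degrees (0,0,2) ⇒ d ≤ 2.
Solving with deg f ≤ 2: f(k) = -3*(2*k**2 + 3*k + 3)/4.
Certificate R = B(k−1)f/C = -3*(2*k**2 + 3*k + 3)/(4*k**2 + 2*k + 1) gives s_k = (-2*k**2 - 3*k - 3)/3**k.
Δs = (4*k**2 + 2*k + 1)/(3*3**k), as required.
Σ_(k=1)^(9) t_k = s_(10) − s_(1) = -233/59049 − (-8/3) = 157231/59049.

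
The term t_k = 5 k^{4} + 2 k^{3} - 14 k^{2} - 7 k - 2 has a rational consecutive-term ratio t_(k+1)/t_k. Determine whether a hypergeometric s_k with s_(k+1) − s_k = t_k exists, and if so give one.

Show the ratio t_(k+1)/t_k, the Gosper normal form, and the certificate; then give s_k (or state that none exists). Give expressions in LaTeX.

s_k = k \left(k^{4} - 2 k^{3} - 4 k^{2} + 4 k - 1\right)

The ratio is (5*k**4 + 22*k**3 + 22*k**2 - 9*k - 16)/(5*k**4 + 2*k**3 - 14*k**2 - 7*k - 2).
Normal form (A,B,C) = (1, 1, k**4 + 2*k**3/5 - 14*k**2/5 - 7*k/5 - 2/5).
f must satisfy (1)·f(k+1) − (1)·f(k) = k**4 + 2*k**3/5 - 14*k**2/5 - 7*k/5 - 2/5.
From deg A=0, deg B=0, deg C=4: d=5.
Coefficient equations give f(k) = k*(k**4 - 2*k**3 - 4*k**2 + 4*k - 1)/5.
Then R = B(k−1)f/C = k*(k**4 - 2*k**3 - 4*k**2 + 4*k - 1)/(5*k**4 + 2*k**3 - 14*k**2 - 7*k - 2), so s_k = R(k)·t_k = k*(k**4 - 2*k**3 - 4*k**2 + 4*k - 1).
Δs = 5*k**4 + 2*k**3 - 14*k**2 - 7*k - 2, as required.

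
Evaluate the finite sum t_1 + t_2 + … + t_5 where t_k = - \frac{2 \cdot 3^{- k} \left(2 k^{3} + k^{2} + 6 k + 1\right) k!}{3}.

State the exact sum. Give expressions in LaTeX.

Compute t_(k+1)/t_k: get (k + 1)*(6*k + 2*(k + 1)**3 + (k + 1)**2 + 7)/(3*(2*k**3 + k**2 + 6*k + 1)).
Gosper form: A/B · C(k+1)/C(k) with A=k/3 + 1/3, B=1, C=k**3 + k**2/2 + 3*k + 1/2.
Key eq: (k/3 + 1/3)·f(k+1) = (1)·f(k) + (k**3 + k**2/2 + 3*k + 1/2).
From deg A=1, deg B=0, deg C=3: d=2.
A polynomial solution: f(k) = 3*(2*k**2 + k + 1)/2.
Get s_k = R·t_k = -2*(2*k**2 + k + 1)*factorial(k)/3**k with R(k) = B(k−1)f(k)/C(k) = 3*(2*k**2 + k + 1)/(2*k**3 + k**2 + 6*k + 1).
Check: Δs_k = -2*(2*k**3 + k**2 + 6*k + 1)*factorial(k)/(3*3**k). ✓
Sum = s_(6) − s_(1); s_(6) = -12640/81, s_(1) = -8/3 ⇒ -12424/81.

Σ = -12424/81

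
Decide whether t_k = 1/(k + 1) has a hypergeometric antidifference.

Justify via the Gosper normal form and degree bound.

Step 1: r(k) = (k + 1)/(k + 2).
Gosper form: A/B · C(k+1)/C(k) with A=k + 1, B=k + 2, C=1.
Set up (k + 1)·f(k+1) − (k + 1)·f(k) − (1) = 0.
deg f ≤ 0 (via 1,1,0).
f = c0 ⇒ A·f(k+1) − B(k−1)·f(k) − C = -1. The system {-1 = 0} is inconsistent; no antidifference.

No; the coefficient equations for f are inconsistent.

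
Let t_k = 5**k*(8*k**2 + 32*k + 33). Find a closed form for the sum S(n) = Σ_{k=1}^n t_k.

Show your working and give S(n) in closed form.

S(n) = 10*5**n*n**2 + 35*5**n*n + 35*5**n - 35

t_(k+1)/t_k = 5*(8*k**2 + 48*k + 73)/(8*k**2 + 32*k + 33).
Take A(k)=5, B(k)=1, C(k)=k**2 + 4*k + 33/8.
Set up (5)·f(k+1) − (1)·f(k) − (k**2 + 4*k + 33/8) = 0.
d = 2 from the (0,0,2) case.
Solving with deg f ≤ 2: f(k) = (2*k**2 + 3*k + 2)/8.
R(k) = B(k−1)·f(k)/C(k) = (2*k**2 + 3*k + 2)/(8*k**2 + 32*k + 33); s_k = R·t_k = 5**k*(2*k**2 + 3*k + 2).
Verify: 5**k*(8*k**2 + 32*k + 33) matches t_k.
Evaluate: s_(n+1) = 5**(n + 1)*(2*n**2 + 7*n + 7); subtract s_(1) = 35 ⇒ S(n) = 10*5**n*n**2 + 35*5**n*n + 35*5**n - 35.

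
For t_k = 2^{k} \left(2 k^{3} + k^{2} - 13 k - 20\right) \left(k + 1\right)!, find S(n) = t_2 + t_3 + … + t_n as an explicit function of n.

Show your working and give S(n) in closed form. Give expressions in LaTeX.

S(n) = 2 \cdot 2^{n} n^{4} n! + 4 \cdot 2^{n} n^{3} n! - 14 \cdot 2^{n} n^{2} n! - 40 \cdot 2^{n} n n! - 24 \cdot 2^{n} n! + 144

Compute t_(k+1)/t_k: get 2*(2*k**4 + 11*k**3 + 9*k**2 - 40*k - 60)/(2*k**3 + k**2 - 13*k - 20).
A = 2*k + 4, B = 1, C = k**3 + k**2/2 - 13*k/2 - 10.
Solve (2*k + 4)·f(k+1) − (1)·f(k) = k**3 + k**2/2 - 13*k/2 - 10.
Bound: deg f ≤ 2.
Match coefficients ⇒ f(k) = (k - 4)*(k + 1)/2.
So s_k = (B(k−1)f/C)·t_k = ((k - 4)*(k + 1)/(2*k**3 + k**2 - 13*k - 20))·t_k = 2**k*(k - 4)*(k + 1)*factorial(k + 1).
Δs = 2**k*(2*k**3 + k**2 - 13*k - 20)*factorial(k + 1), as required.
Evaluate: s_(n+1) = 2**(n + 1)*(n - 3)*(n + 2)*factorial(n + 2); subtract s_(2) = -144 ⇒ S(n) = 2*2**n*n**4*factorial(n) + 4*2**n*n**3*factorial(n) - 14*2**n*n**2*factorial(n) - 40*2**n*n*factorial(n) - 24*2**n*factorial(n) + 144.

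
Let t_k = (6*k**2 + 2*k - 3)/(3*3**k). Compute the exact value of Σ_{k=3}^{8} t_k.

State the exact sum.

Σ = 29608/19683

Compute t_(k+1)/t_k: get (6*k**2 + 14*k + 5)/(3*(6*k**2 + 2*k - 3)).
Gosper form: A/B · C(k+1)/C(k) with A=1/3, B=1, C=k**2 + k/3 - 1/2.
f must satisfy (1/3)·f(k+1) − (1)·f(k) = k**2 + k/3 - 1/2.
Degrees (0,0,2) ⇒ d ≤ 2.
Coefficient equations give f(k) = -(3*k**2 + 4*k + 2)/2.
So s_k = (B(k−1)f/C)·t_k = (-3*(3*k**2 + 4*k + 2)/(6*k**2 + 2*k - 3))·t_k = (-3*k**2 - 4*k - 2)/3**k.
Verify: (6*k**2 + 2*k - 3)/(3*3**k) matches t_k.
Sum = s_(9) − s_(3); s_(9) = -281/19683, s_(3) = -41/27 ⇒ 29608/19683.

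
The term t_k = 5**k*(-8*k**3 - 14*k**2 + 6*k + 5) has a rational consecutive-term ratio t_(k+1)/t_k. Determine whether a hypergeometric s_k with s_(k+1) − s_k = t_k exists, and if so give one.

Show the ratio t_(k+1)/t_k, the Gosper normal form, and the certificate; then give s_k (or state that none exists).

t_(k+1)/t_k = 5*(8*k**3 + 38*k**2 + 46*k + 11)/(8*k**3 + 14*k**2 - 6*k - 5).
Gosper form: A/B · C(k+1)/C(k) with A=5, B=1, C=k**3 + 7*k**2/4 - 3*k/4 - 5/8.
Set up (5)·f(k+1) − (1)·f(k) − (k**3 + 7*k**2/4 - 3*k/4 - 5/8) = 0.
Bound: deg f ≤ 3.
Solve for f: f(k) = k*(2*k**2 - 4*k + 1)/8 (degree 3 ≤ 3).
Get s_k = R·t_k = 5**k*k*(-2*k**2 + 4*k - 1) with R(k) = B(k−1)f(k)/C(k) = k*(2*k**2 - 4*k + 1)/(8*k**3 + 14*k**2 - 6*k - 5).
Check: Δs_k = 5**k*(-8*k**3 - 14*k**2 + 6*k + 5). ✓

s_k = 5**k*k*(-2*k**2 + 4*k - 1)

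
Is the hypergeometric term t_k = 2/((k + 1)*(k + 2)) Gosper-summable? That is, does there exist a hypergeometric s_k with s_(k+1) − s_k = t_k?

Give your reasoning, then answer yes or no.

Step 1: r(k) = (k + 1)/(k + 3).
Factor: A=k + 1; B=k + 3; C=1.
f must satisfy (k + 1)·f(k+1) − (k + 2)·f(k) = 1.
Bound: deg f ≤ 1.
A polynomial solution: f(k) = k.
Then R = B(k−1)f/C = k*(k + 2), so s_k = R(k)·t_k = 2*k/(k + 1).
s_(k+1) − s_k = 2/(k**2 + 3*k + 2) = t_k.

Yes. s_k = 2*k/(k + 1).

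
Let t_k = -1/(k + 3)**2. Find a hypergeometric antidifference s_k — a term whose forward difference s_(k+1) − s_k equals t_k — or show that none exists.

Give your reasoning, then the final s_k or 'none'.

Step 1: r(k) = (k + 3)**2/(k + 4)**2.
So A=k**2 + 6*k + 9 and B=k**2 + 8*k + 16, with C=1.
Key eq: (k**2 + 6*k + 9)·f(k+1) = (k**2 + 6*k + 9)·f(k) + (1).
deg f ≤ 0 (via 2,2,0).
Write f(k) = c0. Then LHS − RHS = -1, requiring -1 = 0: contradictory. No certificate.

not Gosper-summable; s_k does not exist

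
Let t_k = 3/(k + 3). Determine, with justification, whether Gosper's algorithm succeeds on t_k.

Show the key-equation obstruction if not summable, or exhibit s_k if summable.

Step 1: r(k) = (k + 3)/(k + 4).
Take A(k)=k + 3, B(k)=k + 4, C(k)=1.
Key eq: (k + 3)·f(k+1) = (k + 3)·f(k) + (1).
Degrees (1,1,0) ⇒ d ≤ 0.
f = c0 ⇒ A·f(k+1) − B(k−1)·f(k) − C = -1. The system {-1 = 0} is inconsistent; no antidifference.

No — key equation has no polynomial f.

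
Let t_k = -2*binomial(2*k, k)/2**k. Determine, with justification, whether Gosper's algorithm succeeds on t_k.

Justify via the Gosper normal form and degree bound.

No. Not Gosper-summable.

Compute t_(k+1)/t_k: get (2*k + 1)/(k + 1).
Normal form (A,B,C) = (2*k + 1, k + 1, 1).
f must satisfy (2*k + 1)·f(k+1) − (k)·f(k) = 1.
Degrees (1,1,0) ⇒ d ≤ -1.
Bound -1 < 0, so the key equation has no polynomial solution.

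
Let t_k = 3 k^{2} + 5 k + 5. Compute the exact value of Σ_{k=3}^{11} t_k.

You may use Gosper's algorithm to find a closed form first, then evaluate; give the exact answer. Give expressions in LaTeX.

t_(k+1)/t_k = (3*k**2 + 11*k + 13)/(3*k**2 + 5*k + 5).
Normal form (A,B,C) = (1, 1, k**2 + 5*k/3 + 5/3).
Solve (1)·f(k+1) − (1)·f(k) = k**2 + 5*k/3 + 5/3.
Bound: deg f ≤ 3.
Coefficient equations give f(k) = k*(k**2 + k + 3)/3.
R(k) = B(k−1)·f(k)/C(k) = k*(k**2 + k + 3)/(3*k**2 + 5*k + 5); s_k = R·t_k = k*(k**2 + k + 3).
s_(k+1) − s_k = 3*k**2 + 5*k + 5 = t_k.
Telescoping: Σ = s_(12) − s_(3) = 1908 − (45) = 1863.

Σ = 1863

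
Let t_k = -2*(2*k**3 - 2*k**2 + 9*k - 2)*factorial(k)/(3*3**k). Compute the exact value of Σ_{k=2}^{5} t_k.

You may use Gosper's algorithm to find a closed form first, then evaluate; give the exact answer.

Σ = -9580/81

Ratio r(k) = (2*k**4 + 6*k**3 + 15*k**2 + 18*k + 7)/(3*(2*k**3 - 2*k**2 + 9*k - 2)).
So A=k/3 + 1/3 and B=1, with C=k**3 - k**2 + 9*k/2 - 1.
Set up (k/3 + 1/3)·f(k+1) − (1)·f(k) − (k**3 - k**2 + 9*k/2 - 1) = 0.
Degrees (1,0,3) ⇒ d ≤ 2.
A polynomial solution: f(k) = 3*(2*k**2 - 2*k + 1)/2.
Then R = B(k−1)f/C = 3*(2*k**2 - 2*k + 1)/(2*k**3 - 2*k**2 + 9*k - 2), so s_k = R(k)·t_k = -2*(2*k**2 - 2*k + 1)*factorial(k)/3**k.
Verify: -2*(2*k**3 - 2*k**2 + 9*k - 2)*factorial(k)/(3*3**k) matches t_k.
Telescoping: Σ = s_(6) − s_(2) = -9760/81 − (-20/9) = -9580/81.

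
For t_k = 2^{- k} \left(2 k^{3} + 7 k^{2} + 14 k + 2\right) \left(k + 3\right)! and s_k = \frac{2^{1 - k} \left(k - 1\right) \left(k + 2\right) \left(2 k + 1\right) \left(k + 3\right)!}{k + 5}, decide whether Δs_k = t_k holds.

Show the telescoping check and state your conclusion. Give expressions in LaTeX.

s_(k+1) = k*(k + 3)*(2*k + 3)*factorial(k + 4)/(2**k*(k + 6))
s_(k+1) − s_k = (2*k**5 + 23*k**4 + 100*k**3 + 231*k**2 + 220*k + 24)*factorial(k + 3)/(2**k*(k + 5)*(k + 6))
(s_(k+1) − s_k) − t_k = -3*(2*k**4 + 17*k**3 + 45*k**2 + 74*k + 12)*factorial(k + 3)/(2**k*(k + 5)*(k + 6))

Invalid: residual - \frac{3 \cdot 2^{- k} \left(2 k^{4} + 17 k^{3} + 45 k^{2} + 74 k + 12\right) \left(k + 3\right)!}{\left(k + 5\right) \left(k + 6\right)} ≠ 0.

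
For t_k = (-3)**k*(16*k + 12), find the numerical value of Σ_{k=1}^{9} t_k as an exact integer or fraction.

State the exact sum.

r(k) = 3*(-4*k - 7)/(4*k + 3) after simplifying.
Gosper form: A/B · C(k+1)/C(k) with A=-3, B=1, C=k + 3/4.
Solve (-3)·f(k+1) − (1)·f(k) = k + 3/4.
deg f ≤ 1 (via 0,0,1).
A polynomial solution: f(k) = -k/4.
R(k) = B(k−1)·f(k)/C(k) = -k/(4*k + 3); s_k = R·t_k = -4*(-3)**k*k.
Verify: (-3)**k*(16*k + 12) matches t_k.
Σ_(k=1)^(9) t_k = s_(10) − s_(1) = -2361960 − (12) = -2361972.

Σ = -2361972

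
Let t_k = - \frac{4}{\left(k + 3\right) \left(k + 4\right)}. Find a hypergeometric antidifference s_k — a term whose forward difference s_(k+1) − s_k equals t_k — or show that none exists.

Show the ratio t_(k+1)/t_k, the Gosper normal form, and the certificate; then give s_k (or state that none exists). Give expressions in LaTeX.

s_k = - \frac{4 k}{3 k + 9}

Step 1: r(k) = (k + 3)/(k + 5).
A = k + 3, B = k + 5, C = 1.
Set up (k + 3)·f(k+1) − (k + 4)·f(k) − (1) = 0.
deg f ≤ 1 (via 1,1,0).
Coefficient equations give f(k) = k/3.
R(k) = B(k−1)·f(k)/C(k) = k*(k + 4)/3; s_k = R·t_k = -4*k/(3*k + 9).
Δs = -4/(k**2 + 7*k + 12), as required.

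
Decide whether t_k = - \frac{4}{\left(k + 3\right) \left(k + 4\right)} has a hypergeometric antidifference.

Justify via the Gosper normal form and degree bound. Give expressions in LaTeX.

t_(k+1)/t_k = (k + 3)/(k + 5).
Factor: A=k + 3; B=k + 5; C=1.
Key eq: (k + 3)·f(k+1) = (k + 4)·f(k) + (1).
deg f ≤ 1 (via 1,1,0).
Solve for f: f(k) = k/3 (degree 1 ≤ 1).
R(k) = B(k−1)·f(k)/C(k) = k*(k + 4)/3; s_k = R·t_k = -4*k/(3*k + 9).
Verify: -4/(k**2 + 7*k + 12) matches t_k.

Yes. s_k = - \frac{4 k}{3 k + 9}.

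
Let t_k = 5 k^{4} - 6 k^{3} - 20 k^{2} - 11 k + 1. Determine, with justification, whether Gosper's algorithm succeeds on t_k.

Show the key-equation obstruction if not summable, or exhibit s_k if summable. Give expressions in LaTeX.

Yes. s_k = k \left(k^{4} - 4 k^{3} - 2 k^{2} + 3 k + 3\right).

The ratio is (5*k**4 + 14*k**3 - 8*k**2 - 49*k - 31)/(5*k**4 - 6*k**3 - 20*k**2 - 11*k + 1).
Factor: A=1; B=1; C=k**4 - 6*k**3/5 - 4*k**2 - 11*k/5 + 1/5.
f must satisfy (1)·f(k+1) − (1)·f(k) = k**4 - 6*k**3/5 - 4*k**2 - 11*k/5 + 1/5.
From deg A=0, deg B=0, deg C=4: d=5.
A polynomial solution: f(k) = k*(k**4 - 4*k**3 - 2*k**2 + 3*k + 3)/5.
Certificate R = B(k−1)f/C = k*(k**4 - 4*k**3 - 2*k**2 + 3*k + 3)/(5*k**4 - 6*k**3 - 20*k**2 - 11*k + 1) gives s_k = k*(k**4 - 4*k**3 - 2*k**2 + 3*k + 3).
Δs = 5*k**4 - 6*k**3 - 20*k**2 - 11*k + 1, as required.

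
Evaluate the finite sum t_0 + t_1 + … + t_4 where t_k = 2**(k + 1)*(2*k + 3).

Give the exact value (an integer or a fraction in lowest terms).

The ratio is 2*(2*k + 5)/(2*k + 3).
Take A(k)=2, B(k)=1, C(k)=k + 3/2.
Solve (2)·f(k+1) − (1)·f(k) = k + 3/2.
Degrees (0,0,1) ⇒ d ≤ 1.
A polynomial solution: f(k) = (2*k - 1)/2.
R(k) = B(k−1)·f(k)/C(k) = (2*k - 1)/(2*k + 3); s_k = R·t_k = 2**(k + 1)*(2*k - 1).
Check: Δs_k = 2**(k + 1)*(2*k + 3). ✓
Evaluate s at k=5 and k=0: 576 and -2; difference 578.

Σ = 578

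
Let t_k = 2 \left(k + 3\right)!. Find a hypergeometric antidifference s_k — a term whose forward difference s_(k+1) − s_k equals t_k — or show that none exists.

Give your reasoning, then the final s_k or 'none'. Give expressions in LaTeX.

Ratio r(k) = k + 4.
A = k + 4, B = 1, C = 1.
Key eq: (k + 4)·f(k+1) = (1)·f(k) + (1).
deg f ≤ -1 (via 1,0,0).
Bound -1 < 0, so the key equation has no polynomial solution.

not Gosper-summable; s_k does not exist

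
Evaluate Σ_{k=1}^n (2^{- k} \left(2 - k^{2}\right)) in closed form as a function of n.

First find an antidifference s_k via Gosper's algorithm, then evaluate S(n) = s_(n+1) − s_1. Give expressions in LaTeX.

S(n) = 2^{- n} \left(- 2^{n + 2} + n^{2} + 4 n + 4\right)

Compute t_(k+1)/t_k: get ((k + 1)**2 - 2)/(2*(k**2 - 2)).
Normal form (A,B,C) = (1/2, 1, k**2 - 2).
Key eq: (1/2)·f(k+1) = (1)·f(k) + (k**2 - 2).
Bound: deg f ≤ 2.
Coefficient equations give f(k) = -2*(k + 1)**2.
So s_k = (B(k−1)f/C)·t_k = (-2*(k + 1)**2/(k**2 - 2))·t_k = 2**(1 - k)*(k**2 + 2*k + 1).
s_(k+1) − s_k = (2 - k**2)/2**k = t_k.
Telescope: S(n) = s_(n+1) − s_(1) = (n**2 + 4*n + 4)/2**n − (4) = (-2**(n + 2) + n**2 + 4*n + 4)/2**n.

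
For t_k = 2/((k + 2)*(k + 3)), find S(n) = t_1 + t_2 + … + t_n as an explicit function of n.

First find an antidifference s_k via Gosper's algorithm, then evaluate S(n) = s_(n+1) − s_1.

S(n) = 2*n/(3*(n + 3))

r(k) = (k + 2)/(k + 4) after simplifying.
So A=k + 2 and B=k + 4, with C=1.
f must satisfy (k + 2)·f(k+1) − (k + 3)·f(k) = 1.
Degrees (1,1,0) ⇒ d ≤ 1.
Solving with deg f ≤ 1: f(k) = k/2.
R(k) = B(k−1)·f(k)/C(k) = k*(k + 3)/2; s_k = R·t_k = k/(k + 2).
s_(k+1) − s_k = 2/(k**2 + 5*k + 6) = t_k.
s_(n+1) = (n + 1)/(n + 3) and s_(1) = 1/3, so S(n) = 2*n/(3*(n + 3)).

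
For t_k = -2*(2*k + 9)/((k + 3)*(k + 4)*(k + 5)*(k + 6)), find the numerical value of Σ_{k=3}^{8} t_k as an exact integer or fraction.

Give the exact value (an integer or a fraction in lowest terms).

Σ = -5/168

Step 1: r(k) = (k + 3)*(2*k + 11)/((k + 7)*(2*k + 9)).
Normal form (A,B,C) = (k + 3, k + 7, k + 9/2).
Solve (k + 3)·f(k+1) − (k + 6)·f(k) = k + 9/2.
d = 3 from the (1,1,1) case.
Solve for f: f(k) = k*(k + 4)*(k + 8)/30 (degree 3 ≤ 3).
So s_k = (B(k−1)f/C)·t_k = (k*(k + 4)*(k + 6)*(k + 8)/(15*(2*k + 9)))·t_k = 2*k*(-k - 8)/(15*(k**2 + 8*k + 15)).
Check: Δs_k = 2*(-2*k - 9)/(k**4 + 18*k**3 + 119*k**2 + 342*k + 360). ✓
Telescoping: Σ = s_(9) − s_(3) = -17/140 − (-11/120) = -5/168.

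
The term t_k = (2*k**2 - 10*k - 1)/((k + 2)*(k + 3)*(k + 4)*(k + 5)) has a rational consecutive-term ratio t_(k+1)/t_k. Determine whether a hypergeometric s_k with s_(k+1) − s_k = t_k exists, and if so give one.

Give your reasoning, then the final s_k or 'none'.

Ratio r(k) = (k + 2)*(10*k - 2*(k + 1)**2 + 11)/((k + 6)*(-2*k**2 + 10*k + 1)).
Take A(k)=k + 2, B(k)=k + 6, C(k)=k**2 - 5*k - 1/2.
f must satisfy (k + 2)·f(k+1) − (k + 5)·f(k) = k**2 - 5*k - 1/2.
Degrees (1,1,2) ⇒ d ≤ 3.
Match coefficients ⇒ f(k) = k*(k**2 - 39*k + 26)/48.
Get s_k = R·t_k = k*(k**2 - 39*k + 26)/(24*(k + 2)*(k + 3)*(k + 4)) with R(k) = B(k−1)f(k)/C(k) = k*(k + 5)*(k**2 - 39*k + 26)/(24*(2*k**2 - 10*k - 1)).
Δs = (2*k**2 - 10*k - 1)/(k**4 + 14*k**3 + 71*k**2 + 154*k + 120), as required.

s_k = k*(k**2 - 39*k + 26)/(24*(k + 2)*(k + 3)*(k + 4))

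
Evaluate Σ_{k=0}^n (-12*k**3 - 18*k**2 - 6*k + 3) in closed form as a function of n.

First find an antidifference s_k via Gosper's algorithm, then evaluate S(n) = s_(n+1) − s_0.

Compute t_(k+1)/t_k: get (4*k**3 + 18*k**2 + 26*k + 11)/(4*k**3 + 6*k**2 + 2*k - 1).
Factor: A=1; B=1; C=k**3 + 3*k**2/2 + k/2 - 1/4.
f must satisfy (1)·f(k+1) − (1)·f(k) = k**3 + 3*k**2/2 + k/2 - 1/4.
d = 4 from the (0,0,3) case.
A polynomial solution: f(k) = k*(k**3 - k - 1)/4.
Certificate R = B(k−1)f/C = k*(k**3 - k - 1)/(4*k**3 + 6*k**2 + 2*k - 1) gives s_k = 3*k*(-k**3 + k + 1).
Δs = -12*k**3 - 18*k**2 - 6*k + 3, as required.
Σ_(k=0)^n t_k = s_(n+1) − s_(0) = (-3*n**4 - 12*n**3 - 15*n**2 - 3*n + 3) − (0), i.e. -3*n**4 - 12*n**3 - 15*n**2 - 3*n + 3.

S(n) = -3*n**4 - 12*n**3 - 15*n**2 - 3*n + 3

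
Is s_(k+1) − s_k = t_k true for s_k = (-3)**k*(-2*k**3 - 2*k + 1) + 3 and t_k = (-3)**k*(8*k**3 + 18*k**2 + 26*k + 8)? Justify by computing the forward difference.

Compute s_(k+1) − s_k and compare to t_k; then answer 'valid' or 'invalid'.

s_(k+1) = 3*(-3)**k*(2*k + 2*(k + 1)**3 + 1) + 3
s_(k+1) − s_k = 2*(-3)**k*(k**3 + 4*k + 3*(k + 1)**3 + 1)
(s_(k+1) − s_k) − t_k = 0

valid (s_(k+1) − s_k reduces to t_k)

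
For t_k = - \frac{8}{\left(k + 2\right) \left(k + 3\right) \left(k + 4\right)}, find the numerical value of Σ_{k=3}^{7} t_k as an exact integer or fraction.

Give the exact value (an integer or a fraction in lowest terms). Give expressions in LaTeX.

Compute t_(k+1)/t_k: get (k + 2)/(k + 5).
A = k + 2, B = k + 5, C = 1.
Set up (k + 2)·f(k+1) − (k + 4)·f(k) − (1) = 0.
d = 2 from the (1,1,0) case.
Solving with deg f ≤ 2: f(k) = k*(k + 5)/12.
Certificate R = B(k−1)f/C = k*(k + 4)*(k + 5)/12 gives s_k = 2*k*(-k - 5)/(3*(k + 2)*(k + 3)).
Verify: -8/(k**3 + 9*k**2 + 26*k + 24) matches t_k.
Sum = s_(8) − s_(3); s_(8) = -104/165, s_(3) = -8/15 ⇒ -16/165.

Σ = -16/165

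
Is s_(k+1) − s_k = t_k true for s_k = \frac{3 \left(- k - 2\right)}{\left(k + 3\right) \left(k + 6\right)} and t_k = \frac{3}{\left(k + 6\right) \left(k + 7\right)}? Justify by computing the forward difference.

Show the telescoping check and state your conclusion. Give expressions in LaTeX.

Invalid: residual \frac{6 \left(- k - 5\right)}{k^{4} + 20 k^{3} + 145 k^{2} + 450 k + 504} ≠ 0.

s_(k+1) = 3*(-k - 3)/((k + 4)*(k + 7))
s_(k+1) − s_k = 3*(k**2 + 5*k + 2)/(k**4 + 20*k**3 + 145*k**2 + 450*k + 504)
(s_(k+1) − s_k) − t_k = 6*(-k - 5)/(k**4 + 20*k**3 + 145*k**2 + 450*k + 504)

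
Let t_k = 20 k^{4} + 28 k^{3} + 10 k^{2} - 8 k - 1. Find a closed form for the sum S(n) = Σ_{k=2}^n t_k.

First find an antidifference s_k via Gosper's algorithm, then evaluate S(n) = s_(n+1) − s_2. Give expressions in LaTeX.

S(n) = 4 n^{5} + 17 n^{4} + 24 n^{3} + 8 n^{2} - 4 n - 49

Step 1: r(k) = (20*k**4 + 108*k**3 + 214*k**2 + 176*k + 49)/(20*k**4 + 28*k**3 + 10*k**2 - 8*k - 1).
Normal form (A,B,C) = (1, 1, k**4 + 7*k**3/5 + k**2/2 - 2*k/5 - 1/20).
f must satisfy (1)·f(k+1) − (1)·f(k) = k**4 + 7*k**3/5 + k**2/2 - 2*k/5 - 1/20.
From deg A=0, deg B=0, deg C=4: d=5.
A polynomial solution: f(k) = k*(4*k**4 - 3*k**3 - 4*k**2 - 2*k + 4)/20.
R(k) = B(k−1)·f(k)/C(k) = k*(4*k**4 - 3*k**3 - 4*k**2 - 2*k + 4)/(20*k**4 + 28*k**3 + 10*k**2 - 8*k - 1); s_k = R·t_k = k*(4*k**4 - 3*k**3 - 4*k**2 - 2*k + 4).
Δs = 20*k**4 + 28*k**3 + 10*k**2 - 8*k - 1, as required.
Telescope: S(n) = s_(n+1) − s_(2) = 4*n**5 + 17*n**4 + 24*n**3 + 8*n**2 - 4*n - 1 − (48) = 4*n**5 + 17*n**4 + 24*n**3 + 8*n**2 - 4*n - 49.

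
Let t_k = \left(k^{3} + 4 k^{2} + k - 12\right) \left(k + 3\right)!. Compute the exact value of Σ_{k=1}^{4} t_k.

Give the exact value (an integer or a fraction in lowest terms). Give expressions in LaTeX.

Σ = 645216

Ratio r(k) = (k + 4)*(k + (k + 1)**3 + 4*(k + 1)**2 - 11)/(k**3 + 4*k**2 + k - 12).
Factor: A=k + 4; B=1; C=k**3 + 4*k**2 + k - 12.
Key eq: (k + 4)·f(k+1) = (1)·f(k) + (k**3 + 4*k**2 + k - 12).
Degrees (1,0,3) ⇒ d ≤ 2.
A polynomial solution: f(k) = k**2 - k - 4.
Then R = B(k−1)f/C = (k**2 - k - 4)/(k**3 + 4*k**2 + k - 12), so s_k = R(k)·t_k = (k**2 - k - 4)*factorial(k + 3).
s_(k+1) − s_k = (k**3 + 4*k**2 + k - 12)*factorial(k + 3) = t_k.
Sum = s_(5) − s_(1); s_(5) = 645120, s_(1) = -96 ⇒ 645216.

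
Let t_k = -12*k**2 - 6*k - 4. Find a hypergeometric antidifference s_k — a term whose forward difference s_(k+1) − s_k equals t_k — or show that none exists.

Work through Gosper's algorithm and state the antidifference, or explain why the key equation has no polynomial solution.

Compute t_(k+1)/t_k: get (6*k**2 + 15*k + 11)/(6*k**2 + 3*k + 2).
Normal form (A,B,C) = (1, 1, k**2 + k/2 + 1/3).
Solve (1)·f(k+1) − (1)·f(k) = k**2 + k/2 + 1/3.
deg f ≤ 3 (via 0,0,2).
Solve for f: f(k) = k*(4*k**2 - 3*k + 3)/12 (degree 3 ≤ 3).
So s_k = (B(k−1)f/C)·t_k = (k*(4*k**2 - 3*k + 3)/(2*(6*k**2 + 3*k + 2)))·t_k = k*(-4*k**2 + 3*k - 3).
Verify: -12*k**2 - 6*k - 4 matches t_k.

s_k = k*(-4*k**2 + 3*k - 3)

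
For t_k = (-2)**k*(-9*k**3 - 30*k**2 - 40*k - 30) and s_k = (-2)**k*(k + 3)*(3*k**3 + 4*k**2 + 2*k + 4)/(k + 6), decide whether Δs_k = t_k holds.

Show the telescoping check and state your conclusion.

Invalid: residual (-2)**k*(27*k**4 + 261*k**3 + 672*k**2 + 816*k + 552)/(k**2 + 13*k + 42) ≠ 0.

s_(k+1) = (-2)**(k + 1)*(3*k**4 + 25*k**3 + 71*k**2 + 89*k + 52)/(k + 7)
s_(k+1) − s_k = (-2)**k*(-9*k**5 - 120*k**4 - 547*k**3 - 1138*k**2 - 1254*k - 708)/(k**2 + 13*k + 42)
(s_(k+1) − s_k) − t_k = (-2)**k*(27*k**4 + 261*k**3 + 672*k**2 + 816*k + 552)/(k**2 + 13*k + 42)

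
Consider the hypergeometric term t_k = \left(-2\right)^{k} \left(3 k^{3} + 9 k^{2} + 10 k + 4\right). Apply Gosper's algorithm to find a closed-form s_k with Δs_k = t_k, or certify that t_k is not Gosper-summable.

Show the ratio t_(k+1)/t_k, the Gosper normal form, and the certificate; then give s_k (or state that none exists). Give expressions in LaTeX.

s_k = \left(-2\right)^{k} k^{2} \left(- k - 1\right)

Ratio r(k) = 2*(-3*k**3 - 18*k**2 - 37*k - 26)/(3*k**3 + 9*k**2 + 10*k + 4).
Factor: A=-2; B=1; C=k**3 + 3*k**2 + 10*k/3 + 4/3.
Set up (-2)·f(k+1) − (1)·f(k) − (k**3 + 3*k**2 + 10*k/3 + 4/3) = 0.
From deg A=0, deg B=0, deg C=3: d=3.
Solve for f: f(k) = -k**2*(k + 1)/3 (degree 3 ≤ 3).
Certificate R = B(k−1)f/C = -k**2/(3*k**2 + 6*k + 4) gives s_k = (-2)**k*k**2*(-k - 1).
Verify: (-2)**k*(3*k**3 + 9*k**2 + 10*k + 4) matches t_k.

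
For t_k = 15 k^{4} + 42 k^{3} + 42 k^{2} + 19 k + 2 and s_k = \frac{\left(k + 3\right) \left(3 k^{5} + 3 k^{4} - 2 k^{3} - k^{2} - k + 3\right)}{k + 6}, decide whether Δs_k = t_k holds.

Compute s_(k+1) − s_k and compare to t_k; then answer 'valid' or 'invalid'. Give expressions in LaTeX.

s_(k+1) = (3*k**6 + 30*k**5 + 112*k**4 + 201*k**3 + 182*k**2 + 77*k + 20)/(k + 7)
s_(k+1) − s_k = (15*k**6 + 201*k**5 + 831*k**4 + 1441*k**3 + 1197*k**2 + 473*k + 57)/(k**2 + 13*k + 42)
(s_(k+1) − s_k) − t_k = 3*(-12*k**5 - 129*k**4 - 296*k**3 - 272*k**2 - 117*k - 9)/(k**2 + 13*k + 42)

Invalid: residual \frac{3 \left(- 12 k^{5} - 129 k^{4} - 296 k^{3} - 272 k^{2} - 117 k - 9\right)}{k^{2} + 13 k + 42} ≠ 0.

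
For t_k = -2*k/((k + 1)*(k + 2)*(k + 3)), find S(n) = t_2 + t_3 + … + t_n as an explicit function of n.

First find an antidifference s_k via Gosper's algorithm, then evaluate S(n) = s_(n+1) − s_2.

The ratio is (k + 1)**2/(k*(k + 4)).
Gosper form: A/B · C(k+1)/C(k) with A=k + 1, B=k + 4, C=k.
Set up (k + 1)·f(k+1) − (k + 3)·f(k) − (k) = 0.
Bound: deg f ≤ 2.
Coefficient equations give f(k) = k*(k - 1)/4.
So s_k = (B(k−1)f/C)·t_k = ((k - 1)*(k + 3)/4)·t_k = k*(1 - k)/(2*(k + 1)*(k + 2)).
Check: Δs_k = -2*k/(k**3 + 6*k**2 + 11*k + 6). ✓
Evaluate: s_(n+1) = n*(-n - 1)/(2*(n**2 + 5*n + 6)); subtract s_(2) = -1/12 ⇒ S(n) = (-5*n**2 - n + 6)/(12*(n**2 + 5*n + 6)).

S(n) = (-5*n**2 - n + 6)/(12*(n**2 + 5*n + 6))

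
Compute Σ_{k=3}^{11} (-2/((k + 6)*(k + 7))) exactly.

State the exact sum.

Σ = -1/9

Compute t_(k+1)/t_k: get (k + 6)/(k + 8).
Gosper form: A/B · C(k+1)/C(k) with A=k + 6, B=k + 8, C=1.
Need (k + 6)·f(k+1) − (k + 7)·f(k) = 1.
d = 1 from the (1,1,0) case.
Solving with deg f ≤ 1: f(k) = k/6.
Certificate R = B(k−1)f/C = k*(k + 7)/6 gives s_k = -k/(3*k + 18).
Δs = -2/(k**2 + 13*k + 42), as required.
Sum = s_(12) − s_(3); s_(12) = -2/9, s_(3) = -1/9 ⇒ -1/9.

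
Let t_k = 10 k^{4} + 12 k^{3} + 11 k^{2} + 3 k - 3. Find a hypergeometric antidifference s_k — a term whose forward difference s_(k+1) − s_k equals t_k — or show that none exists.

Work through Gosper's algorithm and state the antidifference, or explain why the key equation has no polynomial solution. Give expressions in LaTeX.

s_k = k \left(2 k^{4} - 2 k^{3} + k^{2} - k - 3\right)

Ratio r(k) = (10*k**4 + 52*k**3 + 107*k**2 + 101*k + 33)/(10*k**4 + 12*k**3 + 11*k**2 + 3*k - 3).
A = 1, B = 1, C = k**4 + 6*k**3/5 + 11*k**2/10 + 3*k/10 - 3/10.
Key eq: (1)·f(k+1) = (1)·f(k) + (k**4 + 6*k**3/5 + 11*k**2/10 + 3*k/10 - 3/10).
deg f ≤ 5 (via 0,0,4).
Solve for f: f(k) = k*(2*k**4 - 2*k**3 + k**2 - k - 3)/10 (degree 5 ≤ 5).
Get s_k = R·t_k = k*(2*k**4 - 2*k**3 + k**2 - k - 3) with R(k) = B(k−1)f(k)/C(k) = k*(2*k**4 - 2*k**3 + k**2 - k - 3)/(10*k**4 + 12*k**3 + 11*k**2 + 3*k - 3).
Δs = 10*k**4 + 12*k**3 + 11*k**2 + 3*k - 3, as required.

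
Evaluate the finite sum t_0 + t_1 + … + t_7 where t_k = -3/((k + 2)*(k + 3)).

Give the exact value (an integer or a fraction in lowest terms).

r(k) = (k + 2)/(k + 4) after simplifying.
A = k + 2, B = k + 4, C = 1.
f must satisfy (k + 2)·f(k+1) − (k + 3)·f(k) = 1.
Bound: deg f ≤ 1.
Match coefficients ⇒ f(k) = k/2.
R(k) = B(k−1)·f(k)/C(k) = k*(k + 3)/2; s_k = R·t_k = -3*k/(2*k + 4).
Δs = -3/(k**2 + 5*k + 6), as required.
Sum = s_(8) − s_(0); s_(8) = -6/5, s_(0) = 0 ⇒ -6/5.

Σ = -6/5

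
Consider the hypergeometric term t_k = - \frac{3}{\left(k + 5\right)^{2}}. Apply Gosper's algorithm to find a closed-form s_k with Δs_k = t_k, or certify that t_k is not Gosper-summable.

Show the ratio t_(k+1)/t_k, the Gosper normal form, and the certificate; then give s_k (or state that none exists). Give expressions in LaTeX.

The ratio is (k + 5)**2/(k + 6)**2.
So A=k**2 + 10*k + 25 and B=k**2 + 12*k + 36, with C=1.
Solve (k**2 + 10*k + 25)·f(k+1) − (k**2 + 10*k + 25)·f(k) = 1.
Degrees (2,2,0) ⇒ d ≤ 0.
Generic f = c0 gives residual -1; -1 = 0 cannot hold, so t_k is not Gosper-summable.

none (Gosper's algorithm certifies no s_k)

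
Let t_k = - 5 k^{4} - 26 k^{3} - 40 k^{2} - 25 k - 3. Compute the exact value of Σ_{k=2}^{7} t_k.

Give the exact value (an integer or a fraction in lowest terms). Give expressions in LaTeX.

Σ = -49986

t_(k+1)/t_k = (5*k**4 + 46*k**3 + 148*k**2 + 203*k + 99)/(5*k**4 + 26*k**3 + 40*k**2 + 25*k + 3).
Take A(k)=1, B(k)=1, C(k)=k**4 + 26*k**3/5 + 8*k**2 + 5*k + 3/5.
f must satisfy (1)·f(k+1) − (1)·f(k) = k**4 + 26*k**3/5 + 8*k**2 + 5*k + 3/5.
Degrees (0,0,4) ⇒ d ≤ 5.
Solve for f: f(k) = k*(k**4 + 4*k**3 + 2*k**2 - k - 3)/5 (degree 5 ≤ 5).
Certificate R = B(k−1)f/C = k*(k**4 + 4*k**3 + 2*k**2 - k - 3)/(5*k**4 + 26*k**3 + 40*k**2 + 25*k + 3) gives s_k = k*(-k**4 - 4*k**3 - 2*k**2 + k + 3).
Δs = -5*k**4 - 26*k**3 - 40*k**2 - 25*k - 3, as required.
Telescoping: Σ = s_(8) − s_(2) = -50088 − (-102) = -49986.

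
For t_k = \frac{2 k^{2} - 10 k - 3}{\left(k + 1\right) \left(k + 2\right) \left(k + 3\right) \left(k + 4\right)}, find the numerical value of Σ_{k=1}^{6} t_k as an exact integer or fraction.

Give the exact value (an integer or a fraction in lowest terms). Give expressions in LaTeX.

Σ = -113/720

Step 1: r(k) = (2*k**3 - 4*k**2 - 17*k - 11)/(2*k**3 - 53*k - 15).
Factor: A=k + 1; B=k + 5; C=k**2 - 5*k - 3/2.
f must satisfy (k + 1)·f(k+1) − (k + 4)·f(k) = k**2 - 5*k - 3/2.
Degrees (1,1,2) ⇒ d ≤ 3.
Solving with deg f ≤ 3: f(k) = -k*(k**2 + 18*k - 1)/12.
R(k) = B(k−1)·f(k)/C(k) = -k*(k + 4)*(k**2 + 18*k - 1)/(6*(2*k**2 - 10*k - 3)); s_k = R·t_k = k*(-k**2 - 18*k + 1)/(6*(k + 1)*(k + 2)*(k + 3)).
Check: Δs_k = (2*k**2 - 10*k - 3)/(k**4 + 10*k**3 + 35*k**2 + 50*k + 24). ✓
Σ_(k=1)^(6) t_k = s_(7) − s_(1) = -203/720 − (-1/8) = -113/720.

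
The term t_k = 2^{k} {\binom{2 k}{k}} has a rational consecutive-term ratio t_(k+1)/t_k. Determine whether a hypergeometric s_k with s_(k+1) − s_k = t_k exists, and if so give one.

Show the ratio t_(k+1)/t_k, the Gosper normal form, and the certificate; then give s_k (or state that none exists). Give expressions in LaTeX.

none (Gosper's algorithm certifies no s_k)

Ratio r(k) = 4*(2*k + 1)/(k + 1).
A = 8*k + 4, B = k + 1, C = 1.
Key eq: (8*k + 4)·f(k+1) = (k)·f(k) + (1).
Degrees (1,1,0) ⇒ d ≤ -1.
d = -1 < 0 ⇒ no nonzero polynomial f; not summable.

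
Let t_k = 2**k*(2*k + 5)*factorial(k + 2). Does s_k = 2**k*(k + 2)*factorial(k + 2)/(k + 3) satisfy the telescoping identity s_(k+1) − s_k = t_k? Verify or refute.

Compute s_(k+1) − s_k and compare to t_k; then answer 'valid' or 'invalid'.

s_(k+1) = 2**(k + 1)*(k + 3)*factorial(k + 3)/(k + 4)
s_(k+1) − s_k = 2**k*(2*k**3 + 17*k**2 + 48*k + 46)*factorial(k + 2)/((k + 3)*(k + 4))
(s_(k+1) − s_k) − t_k = -2**k*(k + 2)*(2*k + 7)*factorial(k + 2)/((k + 3)*(k + 4))

Invalid: residual -2**k*(k + 2)*(2*k + 7)*factorial(k + 2)/((k + 3)*(k + 4)) ≠ 0.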